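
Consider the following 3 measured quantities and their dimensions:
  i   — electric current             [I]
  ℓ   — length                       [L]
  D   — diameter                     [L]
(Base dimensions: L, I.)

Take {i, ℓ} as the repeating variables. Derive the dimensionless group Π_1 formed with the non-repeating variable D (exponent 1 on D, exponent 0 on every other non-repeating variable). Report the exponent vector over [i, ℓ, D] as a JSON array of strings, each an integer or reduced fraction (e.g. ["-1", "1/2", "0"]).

Write exponents as rows L,I / cols i,ℓ,D:
  L: [ 0  1  1]
  I: [ 1  0  0]
Row reduction gives pivot columns i,ℓ; rank = 2
Pivot set = {i,ℓ}, free = {D}
RREF:
  r0: [   1    0    0]
  r1: [   0    1    1]
Fix exponent of D at 1; solve each RREF row for its pivot's exponent:
  r0: exp(i) + (0)·1 = 0 ⇒ exp(i) = 0
  r1: exp(ℓ) + (1)·1 = 0 ⇒ exp(ℓ) = -1
Π_1 = ℓ^-1 · D

["0", "-1", "1"]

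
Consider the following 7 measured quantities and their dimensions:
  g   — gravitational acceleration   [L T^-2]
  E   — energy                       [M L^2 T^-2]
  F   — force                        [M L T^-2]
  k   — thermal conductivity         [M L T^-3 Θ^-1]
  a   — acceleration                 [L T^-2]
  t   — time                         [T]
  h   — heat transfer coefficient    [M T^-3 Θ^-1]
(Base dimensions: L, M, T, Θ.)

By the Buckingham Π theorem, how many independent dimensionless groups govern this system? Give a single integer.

Write exponents as rows L,M,T,Θ / cols g,E,F,k,a,t,h:
  L: [ 1  2  1  1  1  0  0]
  M: [ 0  1  1  1  0  0  1]
  T: [-2 -2 -2 -3 -2  1 -3]
  Θ: [ 0  0  0 -1  0  0 -1]
RREF → pivots at {g,E,F,k} ⇒ r = 4
Π count = n − r = 7 − 4 = 3

3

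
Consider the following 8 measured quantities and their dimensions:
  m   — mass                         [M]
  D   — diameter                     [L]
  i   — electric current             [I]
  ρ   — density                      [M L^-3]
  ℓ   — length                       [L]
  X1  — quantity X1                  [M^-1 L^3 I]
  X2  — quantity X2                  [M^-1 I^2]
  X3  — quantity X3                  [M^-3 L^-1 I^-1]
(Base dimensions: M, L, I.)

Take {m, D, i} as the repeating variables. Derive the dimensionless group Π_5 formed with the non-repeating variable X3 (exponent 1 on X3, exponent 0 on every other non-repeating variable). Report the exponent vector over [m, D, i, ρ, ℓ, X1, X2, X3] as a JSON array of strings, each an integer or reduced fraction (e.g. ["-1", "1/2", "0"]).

Dimensional matrix (M×L×I by m×D×i×ρ×ℓ×X1×X2×X3):
  M: [ 1  0  0  1  0 -1 -1 -3]
  L: [ 0  1  0 -3  1  3  0 -1]
  I: [ 0  0  1  0  0  1  2 -1]
Echelon form has 3 nonzero rows (pivots: m,D,i)
Pivot set = {m,D,i}, free = {ρ,ℓ,X1,X2,X3}
RREF:
  r0: [   1    0    0    1    0   -1   -1   -3]
  r1: [   0    1    0   -3    1    3    0   -1]
  r2: [   0    0    1    0    0    1    2   -1]
Fix exponent of X3 at 1, ρ at 0, ℓ at 0, X1 at 0, X2 at 0; solve each RREF row for its pivot's exponent:
  r0: exp(m) + (-3)·1 = 0 ⇒ exp(m) = 3
  r1: exp(D) + (-1)·1 = 0 ⇒ exp(D) = 1
  r2: exp(i) + (-1)·1 = 0 ⇒ exp(i) = 1
Π_5 = m^3 · D · i · X3

["3", "1", "1", "0", "0", "0", "0", "1"]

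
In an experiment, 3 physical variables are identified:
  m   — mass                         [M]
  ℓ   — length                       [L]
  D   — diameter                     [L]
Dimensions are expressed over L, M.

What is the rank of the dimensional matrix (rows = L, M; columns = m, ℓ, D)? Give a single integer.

Dimensional matrix (L×M by m×ℓ×D):
  L: [ 0  1  1]
  M: [ 1  0  0]
Echelon form has 2 nonzero rows (pivots: m,ℓ)

2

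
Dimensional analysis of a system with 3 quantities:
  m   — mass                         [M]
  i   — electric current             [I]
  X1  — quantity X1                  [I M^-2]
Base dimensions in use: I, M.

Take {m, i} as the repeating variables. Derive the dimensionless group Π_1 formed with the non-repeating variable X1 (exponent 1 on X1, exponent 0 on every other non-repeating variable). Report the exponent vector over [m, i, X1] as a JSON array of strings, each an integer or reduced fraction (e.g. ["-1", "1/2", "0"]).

["2", "-1", "1"]

Exponent matrix [I,M] × [m,i,X1]:
  I: [ 0  1  1]
  M: [ 1  0 -2]
Row reduction gives pivot columns m,i; rank = 2
Pivot set = {m,i}, free = {X1}
RREF:
  r0: [   1    0   -2]
  r1: [   0    1    1]
Fix exponent of X1 at 1; solve each RREF row for its pivot's exponent:
  r0: exp(m) + (-2)·1 = 0 ⇒ exp(m) = 2
  r1: exp(i) + (1)·1 = 0 ⇒ exp(i) = -1
Π_1 = m^2 · i^-1 · X1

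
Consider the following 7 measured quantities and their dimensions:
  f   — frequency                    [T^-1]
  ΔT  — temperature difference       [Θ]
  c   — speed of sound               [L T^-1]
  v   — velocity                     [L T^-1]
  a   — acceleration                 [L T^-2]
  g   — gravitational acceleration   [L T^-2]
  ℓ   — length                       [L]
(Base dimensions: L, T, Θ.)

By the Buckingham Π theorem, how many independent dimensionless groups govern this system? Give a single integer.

4

Dimensional matrix (L×T×Θ by f×ΔT×c×v×a×g×ℓ):
  L: [ 0  0  1  1  1  1  1]
  T: [-1  0 -1 -1 -2 -2  0]
  Θ: [ 0  1  0  0  0  0  0]
Row reduction gives pivot columns f,ΔT,c; rank = 3
7 vars − rank 3 = 4 Π groups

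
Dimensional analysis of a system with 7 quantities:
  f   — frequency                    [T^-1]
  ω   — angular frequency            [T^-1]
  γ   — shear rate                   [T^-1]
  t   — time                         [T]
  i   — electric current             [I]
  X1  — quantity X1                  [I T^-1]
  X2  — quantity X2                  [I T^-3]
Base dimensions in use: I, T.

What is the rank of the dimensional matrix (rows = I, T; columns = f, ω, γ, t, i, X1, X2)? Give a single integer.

2

Write exponents as rows I,T / cols f,ω,γ,t,i,X1,X2:
  I: [ 0  0  0  0  1  1  1]
  T: [-1 -1 -1  1  0 -1 -3]
Echelon form has 2 nonzero rows (pivots: f,i)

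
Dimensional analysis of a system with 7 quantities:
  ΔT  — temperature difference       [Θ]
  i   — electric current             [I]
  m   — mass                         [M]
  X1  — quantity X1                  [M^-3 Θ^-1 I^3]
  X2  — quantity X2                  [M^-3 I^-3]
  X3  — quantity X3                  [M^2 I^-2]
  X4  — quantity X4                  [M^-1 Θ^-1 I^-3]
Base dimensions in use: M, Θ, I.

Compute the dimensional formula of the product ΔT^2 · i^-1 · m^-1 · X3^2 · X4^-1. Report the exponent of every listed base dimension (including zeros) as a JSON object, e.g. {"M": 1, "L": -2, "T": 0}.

{"M": 4, "Θ": 3, "I": -2}

Dimensional matrix (M×Θ×I by ΔT×i×m×X1×X2×X3×X4):
  M: [ 0  0  1 -3 -3  2 -1]
  Θ: [ 1  0  0 -1  0  0 -1]
  I: [ 0  1  0  3 -3 -2 -3]
  [M]: (2)·0+(-1)·0+(-1)·1+(2)·2+(-1)·-1 = 4
  [Θ]: (2)·1+(-1)·0+(-1)·0+(2)·0+(-1)·-1 = 3
  [I]: (2)·0+(-1)·1+(-1)·0+(2)·-2+(-1)·-3 = -2
⇒ M^4 Θ^3 I^-2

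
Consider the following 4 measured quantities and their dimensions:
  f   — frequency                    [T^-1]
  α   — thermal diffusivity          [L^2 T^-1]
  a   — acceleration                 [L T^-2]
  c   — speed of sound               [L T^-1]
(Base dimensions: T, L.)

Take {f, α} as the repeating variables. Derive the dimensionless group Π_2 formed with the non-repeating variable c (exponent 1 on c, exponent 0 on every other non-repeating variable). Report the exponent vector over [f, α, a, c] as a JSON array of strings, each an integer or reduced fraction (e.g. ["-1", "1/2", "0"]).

Write exponents as rows T,L / cols f,α,a,c:
  T: [-1 -1 -2 -1]
  L: [ 0  2  1  1]
Row reduction gives pivot columns f,α; rank = 2
Pivot set = {f,α}, free = {a,c}
RREF:
  r0: [   1    0  3/2  1/2]
  r1: [   0    1  1/2  1/2]
Fix exponent of c at 1, a at 0; solve each RREF row for its pivot's exponent:
  r0: exp(f) + (1/2)·1 = 0 ⇒ exp(f) = -1/2
  r1: exp(α) + (1/2)·1 = 0 ⇒ exp(α) = -1/2
Π_2 = f^(-1/2) · α^(-1/2) · c

["-1/2", "-1/2", "0", "1"]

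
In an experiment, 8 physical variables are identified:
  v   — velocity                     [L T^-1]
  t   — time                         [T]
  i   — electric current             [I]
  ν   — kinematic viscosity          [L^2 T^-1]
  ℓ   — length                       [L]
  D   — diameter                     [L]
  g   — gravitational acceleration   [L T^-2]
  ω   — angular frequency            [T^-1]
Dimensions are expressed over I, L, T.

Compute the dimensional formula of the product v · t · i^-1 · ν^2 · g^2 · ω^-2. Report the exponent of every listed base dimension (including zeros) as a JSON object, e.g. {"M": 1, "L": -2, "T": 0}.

Exponent matrix [I,L,T] × [v,t,i,ν,ℓ,D,g,ω]:
  I: [ 0  0  1  0  0  0  0  0]
  L: [ 1  0  0  2  1  1  1  0]
  T: [-1  1  0 -1  0  0 -2 -1]
  [I]: (1)·0+(1)·0+(-1)·1+(2)·0+(2)·0+(-2)·0 = -1
  [L]: (1)·1+(1)·0+(-1)·0+(2)·2+(2)·1+(-2)·0 = 7
  [T]: (1)·-1+(1)·1+(-1)·0+(2)·-1+(2)·-2+(-2)·-1 = -4
⇒ I^-1 L^7 T^-4

{"I": -1, "L": 7, "T": -4}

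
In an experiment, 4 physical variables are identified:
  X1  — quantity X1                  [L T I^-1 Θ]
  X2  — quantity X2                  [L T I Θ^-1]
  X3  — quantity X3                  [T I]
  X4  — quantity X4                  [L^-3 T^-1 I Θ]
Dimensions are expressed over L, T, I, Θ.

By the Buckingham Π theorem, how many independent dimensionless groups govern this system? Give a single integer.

1

Dimensional matrix (L×T×I×Θ by X1×X2×X3×X4):
  L: [ 1  1  0 -3]
  T: [ 1  1  1 -1]
  I: [-1  1  1  1]
  Θ: [ 1 -1  0  1]
Echelon form has 3 nonzero rows (pivots: X1,X2,X3)
Π count = n − r = 4 − 3 = 1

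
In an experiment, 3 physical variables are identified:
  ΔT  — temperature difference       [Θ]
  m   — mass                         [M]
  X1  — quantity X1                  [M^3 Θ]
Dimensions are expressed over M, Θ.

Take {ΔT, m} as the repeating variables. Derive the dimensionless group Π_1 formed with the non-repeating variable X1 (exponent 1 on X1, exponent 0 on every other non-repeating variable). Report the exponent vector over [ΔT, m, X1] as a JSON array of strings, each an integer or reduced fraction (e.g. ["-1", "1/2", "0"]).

["-1", "-3", "1"]

Dimensional matrix (M×Θ by ΔT×m×X1):
  M: [ 0  1  3]
  Θ: [ 1  0  1]
RREF → pivots at {ΔT,m} ⇒ r = 2
Repeat: ΔT,m; free: X1
RREF:
  r0: [   1    0    1]
  r1: [   0    1    3]
Fix exponent of X1 at 1; solve each RREF row for its pivot's exponent:
  r0: exp(ΔT) + (1)·1 = 0 ⇒ exp(ΔT) = -1
  r1: exp(m) + (3)·1 = 0 ⇒ exp(m) = -3
Π_1 = ΔT^-1 · m^-3 · X1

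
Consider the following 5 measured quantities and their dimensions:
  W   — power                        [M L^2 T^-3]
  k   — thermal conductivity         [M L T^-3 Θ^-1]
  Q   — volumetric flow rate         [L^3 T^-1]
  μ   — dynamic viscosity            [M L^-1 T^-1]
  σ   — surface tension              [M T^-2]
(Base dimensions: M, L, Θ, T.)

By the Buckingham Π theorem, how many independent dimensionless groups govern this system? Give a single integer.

1

Exponent matrix [M,L,Θ,T] × [W,k,Q,μ,σ]:
  M: [ 1  1  0  1  1]
  L: [ 2  1  3 -1  0]
  Θ: [ 0 -1  0  0  0]
  T: [-3 -3 -1 -1 -2]
Row reduction gives pivot columns W,k,Q,μ; rank = 4
5 vars − rank 4 = 1 Π group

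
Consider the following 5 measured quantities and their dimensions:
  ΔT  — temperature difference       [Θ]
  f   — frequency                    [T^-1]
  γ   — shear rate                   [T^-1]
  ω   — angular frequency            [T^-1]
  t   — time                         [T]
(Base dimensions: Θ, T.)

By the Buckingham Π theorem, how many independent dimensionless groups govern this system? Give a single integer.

Exponent matrix [Θ,T] × [ΔT,f,γ,ω,t]:
  Θ: [ 1  0  0  0  0]
  T: [ 0 -1 -1 -1  1]
Echelon form has 2 nonzero rows (pivots: ΔT,f)
Π count = n − r = 5 − 2 = 3

3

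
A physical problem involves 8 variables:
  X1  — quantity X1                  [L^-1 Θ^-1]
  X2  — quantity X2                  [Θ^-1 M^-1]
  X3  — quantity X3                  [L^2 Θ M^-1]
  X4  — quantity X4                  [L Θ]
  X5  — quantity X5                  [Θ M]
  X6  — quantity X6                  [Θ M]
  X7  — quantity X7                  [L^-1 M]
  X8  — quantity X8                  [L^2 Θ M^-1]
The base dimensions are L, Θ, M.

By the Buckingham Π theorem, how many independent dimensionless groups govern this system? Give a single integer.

6

Dimensional matrix (L×Θ×M by X1×X2×X3×X4×X5×X6×X7×X8):
  L: [-1  0  2  1  0  0 -1  2]
  Θ: [-1 -1  1  1  1  1  0  1]
  M: [ 0 -1 -1  0  1  1  1 -1]
RREF → pivots at {X1,X2} ⇒ r = 2
Π count = n − r = 8 − 2 = 6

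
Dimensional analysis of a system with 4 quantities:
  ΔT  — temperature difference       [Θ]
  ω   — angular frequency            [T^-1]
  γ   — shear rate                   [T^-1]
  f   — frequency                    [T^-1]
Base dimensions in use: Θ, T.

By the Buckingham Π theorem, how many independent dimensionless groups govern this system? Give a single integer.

2

Dimensional matrix (Θ×T by ΔT×ω×γ×f):
  Θ: [ 1  0  0  0]
  T: [ 0 -1 -1 -1]
RREF → pivots at {ΔT,ω} ⇒ r = 2
Π count = n − r = 4 − 2 = 2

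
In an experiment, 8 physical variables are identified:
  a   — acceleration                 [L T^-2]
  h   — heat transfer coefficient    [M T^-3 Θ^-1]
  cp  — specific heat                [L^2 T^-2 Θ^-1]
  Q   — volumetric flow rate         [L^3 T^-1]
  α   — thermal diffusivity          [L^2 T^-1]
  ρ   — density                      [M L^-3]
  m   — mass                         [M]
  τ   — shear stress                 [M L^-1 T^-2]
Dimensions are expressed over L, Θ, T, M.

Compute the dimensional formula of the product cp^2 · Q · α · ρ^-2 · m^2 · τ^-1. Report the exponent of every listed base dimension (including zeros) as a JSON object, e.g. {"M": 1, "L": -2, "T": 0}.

{"L": 16, "Θ": -2, "T": -4, "M": -1}

Exponent matrix [L,Θ,T,M] × [a,h,cp,Q,α,ρ,m,τ]:
  L: [ 1  0  2  3  2 -3  0 -1]
  Θ: [ 0 -1 -1  0  0  0  0  0]
  T: [-2 -3 -2 -1 -1  0  0 -2]
  M: [ 0  1  0  0  0  1  1  1]
  [L]: (2)·2+(1)·3+(1)·2+(-2)·-3+(2)·0+(-1)·-1 = 16
  [Θ]: (2)·-1+(1)·0+(1)·0+(-2)·0+(2)·0+(-1)·0 = -2
  [T]: (2)·-2+(1)·-1+(1)·-1+(-2)·0+(2)·0+(-1)·-2 = -4
  [M]: (2)·0+(1)·0+(1)·0+(-2)·1+(2)·1+(-1)·1 = -1
⇒ L^16 Θ^-2 T^-4 M^-1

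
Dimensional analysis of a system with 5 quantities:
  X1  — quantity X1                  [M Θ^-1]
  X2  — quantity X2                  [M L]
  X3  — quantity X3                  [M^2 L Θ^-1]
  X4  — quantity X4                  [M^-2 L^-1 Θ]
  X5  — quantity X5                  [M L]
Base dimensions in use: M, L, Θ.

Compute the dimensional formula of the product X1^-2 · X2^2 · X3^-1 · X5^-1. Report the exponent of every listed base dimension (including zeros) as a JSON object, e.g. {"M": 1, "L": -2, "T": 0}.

{"M": -3, "L": 0, "Θ": 3}

Dimensional matrix (M×L×Θ by X1×X2×X3×X4×X5):
  M: [ 1  1  2 -2  1]
  L: [ 0  1  1 -1  1]
  Θ: [-1  0 -1  1  0]
  [M]: (-2)·1+(2)·1+(-1)·2+(-1)·1 = -3
  [L]: (-2)·0+(2)·1+(-1)·1+(-1)·1 = 0
  [Θ]: (-2)·-1+(2)·0+(-1)·-1+(-1)·0 = 3
⇒ M^-3 Θ^3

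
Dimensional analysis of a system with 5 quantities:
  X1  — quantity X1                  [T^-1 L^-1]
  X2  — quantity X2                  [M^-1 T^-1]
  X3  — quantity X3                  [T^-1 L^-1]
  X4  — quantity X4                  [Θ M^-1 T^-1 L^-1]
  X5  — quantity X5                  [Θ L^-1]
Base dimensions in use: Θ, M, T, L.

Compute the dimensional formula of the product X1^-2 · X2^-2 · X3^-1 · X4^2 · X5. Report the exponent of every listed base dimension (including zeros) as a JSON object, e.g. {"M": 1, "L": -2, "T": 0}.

{"Θ": 3, "M": 0, "T": 3, "L": 0}

Dimensional matrix (Θ×M×T×L by X1×X2×X3×X4×X5):
  Θ: [ 0  0  0  1  1]
  M: [ 0 -1  0 -1  0]
  T: [-1 -1 -1 -1  0]
  L: [-1  0 -1 -1 -1]
  [Θ]: (-2)·0+(-2)·0+(-1)·0+(2)·1+(1)·1 = 3
  [M]: (-2)·0+(-2)·-1+(-1)·0+(2)·-1+(1)·0 = 0
  [T]: (-2)·-1+(-2)·-1+(-1)·-1+(2)·-1+(1)·0 = 3
  [L]: (-2)·-1+(-2)·0+(-1)·-1+(2)·-1+(1)·-1 = 0
⇒ Θ^3 T^3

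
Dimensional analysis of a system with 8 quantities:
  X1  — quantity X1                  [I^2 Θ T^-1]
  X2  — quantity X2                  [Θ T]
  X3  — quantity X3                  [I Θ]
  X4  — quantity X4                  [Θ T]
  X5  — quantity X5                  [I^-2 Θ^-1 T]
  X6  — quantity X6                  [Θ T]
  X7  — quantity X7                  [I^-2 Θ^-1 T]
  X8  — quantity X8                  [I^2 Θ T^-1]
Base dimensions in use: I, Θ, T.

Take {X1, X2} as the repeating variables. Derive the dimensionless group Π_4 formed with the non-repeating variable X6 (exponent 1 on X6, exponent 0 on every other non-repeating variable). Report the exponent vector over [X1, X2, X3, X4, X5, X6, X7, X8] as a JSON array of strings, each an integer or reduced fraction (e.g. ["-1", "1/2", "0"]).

Exponent matrix [I,Θ,T] × [X1,X2,X3,X4,X5,X6,X7,X8]:
  I: [ 2  0  1  0 -2  0 -2  2]
  Θ: [ 1  1  1  1 -1  1 -1  1]
  T: [-1  1  0  1  1  1  1 -1]
Echelon form has 2 nonzero rows (pivots: X1,X2)
Repeat: X1,X2; free: X3,X4,X5,X6,X7,X8
RREF:
  r0: [   1    0  1/2    0   -1    0   -1    1]
  r1: [   0    1  1/2    1    0    1    0    0]
  r2: [   0    0    0    0    0    0    0    0]
Fix exponent of X6 at 1, X3 at 0, X4 at 0, X5 at 0, X7 at 0, X8 at 0; solve each RREF row for its pivot's exponent:
  r0: exp(X1) + (0)·1 = 0 ⇒ exp(X1) = 0
  r1: exp(X2) + (1)·1 = 0 ⇒ exp(X2) = -1
Π_4 = X2^-1 · X6

["0", "-1", "0", "0", "0", "1", "0", "0"]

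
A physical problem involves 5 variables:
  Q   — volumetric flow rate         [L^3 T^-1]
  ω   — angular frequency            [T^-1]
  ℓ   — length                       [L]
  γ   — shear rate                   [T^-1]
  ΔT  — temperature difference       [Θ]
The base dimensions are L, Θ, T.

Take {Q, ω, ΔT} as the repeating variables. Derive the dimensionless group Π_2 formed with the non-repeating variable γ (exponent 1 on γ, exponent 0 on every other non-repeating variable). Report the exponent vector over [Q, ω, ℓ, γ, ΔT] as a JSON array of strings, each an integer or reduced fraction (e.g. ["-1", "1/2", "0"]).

["0", "-1", "0", "1", "0"]

Write exponents as rows L,Θ,T / cols Q,ω,ℓ,γ,ΔT:
  L: [ 3  0  1  0  0]
  Θ: [ 0  0  0  0  1]
  T: [-1 -1  0 -1  0]
Echelon form has 3 nonzero rows (pivots: Q,ω,ΔT)
Pivot set = {Q,ω,ΔT}, free = {ℓ,γ}
RREF:
  r0: [   1    0  1/3    0    0]
  r1: [   0    1 -1/3    1    0]
  r2: [   0    0    0    0    1]
Fix exponent of γ at 1, ℓ at 0; solve each RREF row for its pivot's exponent:
  r0: exp(Q) + (0)·1 = 0 ⇒ exp(Q) = 0
  r1: exp(ω) + (1)·1 = 0 ⇒ exp(ω) = -1
  r2: exp(ΔT) + (0)·1 = 0 ⇒ exp(ΔT) = 0
Π_2 = ω^-1 · γ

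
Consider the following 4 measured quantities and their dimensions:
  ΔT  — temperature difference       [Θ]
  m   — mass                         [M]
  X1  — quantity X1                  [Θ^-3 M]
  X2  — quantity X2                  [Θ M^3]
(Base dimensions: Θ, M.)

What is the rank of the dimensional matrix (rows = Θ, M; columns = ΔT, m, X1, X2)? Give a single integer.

2

Write exponents as rows Θ,M / cols ΔT,m,X1,X2:
  Θ: [ 1  0 -3  1]
  M: [ 0  1  1  3]
Row reduction gives pivot columns ΔT,m; rank = 2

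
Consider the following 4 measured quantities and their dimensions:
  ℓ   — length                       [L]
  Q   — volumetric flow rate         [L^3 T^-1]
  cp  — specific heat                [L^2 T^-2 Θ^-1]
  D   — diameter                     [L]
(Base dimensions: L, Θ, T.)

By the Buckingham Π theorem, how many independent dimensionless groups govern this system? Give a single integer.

Exponent matrix [L,Θ,T] × [ℓ,Q,cp,D]:
  L: [ 1  3  2  1]
  Θ: [ 0  0 -1  0]
  T: [ 0 -1 -2  0]
Echelon form has 3 nonzero rows (pivots: ℓ,Q,cp)
4 vars − rank 3 = 1 Π group

1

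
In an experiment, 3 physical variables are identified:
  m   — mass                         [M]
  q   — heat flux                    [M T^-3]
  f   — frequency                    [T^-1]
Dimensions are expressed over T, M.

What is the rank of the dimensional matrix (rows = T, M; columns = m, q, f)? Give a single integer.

2

Exponent matrix [T,M] × [m,q,f]:
  T: [ 0 -3 -1]
  M: [ 1  1  0]
RREF → pivots at {m,q} ⇒ r = 2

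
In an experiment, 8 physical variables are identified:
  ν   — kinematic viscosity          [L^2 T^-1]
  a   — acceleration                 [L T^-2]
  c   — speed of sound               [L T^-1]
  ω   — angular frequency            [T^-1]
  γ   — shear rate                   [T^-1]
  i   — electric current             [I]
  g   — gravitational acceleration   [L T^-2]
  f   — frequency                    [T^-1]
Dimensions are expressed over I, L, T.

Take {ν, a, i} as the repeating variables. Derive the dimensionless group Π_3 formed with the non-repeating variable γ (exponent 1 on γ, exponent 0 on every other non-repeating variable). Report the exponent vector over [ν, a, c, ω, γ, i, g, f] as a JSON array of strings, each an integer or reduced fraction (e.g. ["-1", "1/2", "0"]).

Dimensional matrix (I×L×T by ν×a×c×ω×γ×i×g×f):
  I: [ 0  0  0  0  0  1  0  0]
  L: [ 2  1  1  0  0  0  1  0]
  T: [-1 -2 -1 -1 -1  0 -2 -1]
Row reduction gives pivot columns ν,a,i; rank = 3
Repeat: ν,a,i; free: c,ω,γ,g,f
RREF:
  r0: [   1    0  1/3 -1/3 -1/3    0    0 -1/3]
  r1: [   0    1  1/3  2/3  2/3    0    1  2/3]
  r2: [   0    0    0    0    0    1    0    0]
Fix exponent of γ at 1, c at 0, ω at 0, g at 0, f at 0; solve each RREF row for its pivot's exponent:
  r0: exp(ν) + (-1/3)·1 = 0 ⇒ exp(ν) = 1/3
  r1: exp(a) + (2/3)·1 = 0 ⇒ exp(a) = -2/3
  r2: exp(i) + (0)·1 = 0 ⇒ exp(i) = 0
Π_3 = ν^(1/3) · a^(-2/3) · γ

["1/3", "-2/3", "0", "0", "1", "0", "0", "0"]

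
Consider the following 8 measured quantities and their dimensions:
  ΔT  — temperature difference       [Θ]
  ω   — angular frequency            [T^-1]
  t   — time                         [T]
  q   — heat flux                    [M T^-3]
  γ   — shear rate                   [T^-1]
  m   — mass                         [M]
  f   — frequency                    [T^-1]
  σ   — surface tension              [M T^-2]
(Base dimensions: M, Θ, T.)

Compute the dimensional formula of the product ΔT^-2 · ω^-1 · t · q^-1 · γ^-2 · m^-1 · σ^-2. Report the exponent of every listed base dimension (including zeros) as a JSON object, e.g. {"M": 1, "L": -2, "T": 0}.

{"M": -4, "Θ": -2, "T": 11}

Dimensional matrix (M×Θ×T by ΔT×ω×t×q×γ×m×f×σ):
  M: [ 0  0  0  1  0  1  0  1]
  Θ: [ 1  0  0  0  0  0  0  0]
  T: [ 0 -1  1 -3 -1  0 -1 -2]
  [M]: (-2)·0+(-1)·0+(1)·0+(-1)·1+(-2)·0+(-1)·1+(-2)·1 = -4
  [Θ]: (-2)·1+(-1)·0+(1)·0+(-1)·0+(-2)·0+(-1)·0+(-2)·0 = -2
  [T]: (-2)·0+(-1)·-1+(1)·1+(-1)·-3+(-2)·-1+(-1)·0+(-2)·-2 = 11
⇒ M^-4 Θ^-2 T^11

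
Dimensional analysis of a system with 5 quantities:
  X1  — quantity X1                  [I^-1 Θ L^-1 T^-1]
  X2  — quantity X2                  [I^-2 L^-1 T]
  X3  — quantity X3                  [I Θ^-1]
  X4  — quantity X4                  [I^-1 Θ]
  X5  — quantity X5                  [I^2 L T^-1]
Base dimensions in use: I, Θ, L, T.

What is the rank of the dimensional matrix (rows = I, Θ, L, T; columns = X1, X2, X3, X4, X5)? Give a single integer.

Write exponents as rows I,Θ,L,T / cols X1,X2,X3,X4,X5:
  I: [-1 -2  1 -1  2]
  Θ: [ 1  0 -1  1  0]
  L: [-1 -1  0  0  1]
  T: [-1  1  0  0 -1]
RREF → pivots at {X1,X2,X3} ⇒ r = 3

3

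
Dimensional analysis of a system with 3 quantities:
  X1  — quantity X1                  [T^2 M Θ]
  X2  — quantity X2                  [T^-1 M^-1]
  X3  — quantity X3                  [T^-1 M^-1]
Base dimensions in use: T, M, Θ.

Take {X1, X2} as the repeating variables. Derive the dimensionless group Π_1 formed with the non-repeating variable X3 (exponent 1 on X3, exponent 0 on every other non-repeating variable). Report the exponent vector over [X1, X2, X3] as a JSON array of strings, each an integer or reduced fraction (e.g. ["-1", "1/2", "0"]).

["0", "-1", "1"]

Exponent matrix [T,M,Θ] × [X1,X2,X3]:
  T: [ 2 -1 -1]
  M: [ 1 -1 -1]
  Θ: [ 1  0  0]
Echelon form has 2 nonzero rows (pivots: X1,X2)
Pivot set = {X1,X2}, free = {X3}
RREF:
  r0: [   1    0    0]
  r1: [   0    1    1]
  r2: [   0    0    0]
Fix exponent of X3 at 1; solve each RREF row for its pivot's exponent:
  r0: exp(X1) + (0)·1 = 0 ⇒ exp(X1) = 0
  r1: exp(X2) + (1)·1 = 0 ⇒ exp(X2) = -1
Π_1 = X2^-1 · X3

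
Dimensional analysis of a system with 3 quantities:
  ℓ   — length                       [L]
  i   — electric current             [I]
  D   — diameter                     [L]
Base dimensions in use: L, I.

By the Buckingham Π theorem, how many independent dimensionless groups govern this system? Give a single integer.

Write exponents as rows L,I / cols ℓ,i,D:
  L: [ 1  0  1]
  I: [ 0  1  0]
Echelon form has 2 nonzero rows (pivots: ℓ,i)
Π count = n − r = 3 − 2 = 1

1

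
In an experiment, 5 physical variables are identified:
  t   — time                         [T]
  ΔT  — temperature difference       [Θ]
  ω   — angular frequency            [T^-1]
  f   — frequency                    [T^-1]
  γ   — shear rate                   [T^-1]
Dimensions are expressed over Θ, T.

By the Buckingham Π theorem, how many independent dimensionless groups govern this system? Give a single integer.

3

Dimensional matrix (Θ×T by t×ΔT×ω×f×γ):
  Θ: [ 0  1  0  0  0]
  T: [ 1  0 -1 -1 -1]
Echelon form has 2 nonzero rows (pivots: t,ΔT)
Π count = n − r = 5 − 2 = 3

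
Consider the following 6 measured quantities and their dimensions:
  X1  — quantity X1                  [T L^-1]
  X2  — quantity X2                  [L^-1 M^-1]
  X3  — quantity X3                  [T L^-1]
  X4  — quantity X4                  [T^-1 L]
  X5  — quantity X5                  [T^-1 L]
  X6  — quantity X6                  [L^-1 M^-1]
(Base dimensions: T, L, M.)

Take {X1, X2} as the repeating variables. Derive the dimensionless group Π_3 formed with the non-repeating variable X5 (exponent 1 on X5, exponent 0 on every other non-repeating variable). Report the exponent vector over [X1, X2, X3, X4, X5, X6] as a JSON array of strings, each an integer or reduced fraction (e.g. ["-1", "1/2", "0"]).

Exponent matrix [T,L,M] × [X1,X2,X3,X4,X5,X6]:
  T: [ 1  0  1 -1 -1  0]
  L: [-1 -1 -1  1  1 -1]
  M: [ 0 -1  0  0  0 -1]
RREF → pivots at {X1,X2} ⇒ r = 2
Repeat: X1,X2; free: X3,X4,X5,X6
RREF:
  r0: [   1    0    1   -1   -1    0]
  r1: [   0    1    0    0    0    1]
  r2: [   0    0    0    0    0    0]
Fix exponent of X5 at 1, X3 at 0, X4 at 0, X6 at 0; solve each RREF row for its pivot's exponent:
  r0: exp(X1) + (-1)·1 = 0 ⇒ exp(X1) = 1
  r1: exp(X2) + (0)·1 = 0 ⇒ exp(X2) = 0
Π_3 = X1 · X5

["1", "0", "0", "0", "1", "0"]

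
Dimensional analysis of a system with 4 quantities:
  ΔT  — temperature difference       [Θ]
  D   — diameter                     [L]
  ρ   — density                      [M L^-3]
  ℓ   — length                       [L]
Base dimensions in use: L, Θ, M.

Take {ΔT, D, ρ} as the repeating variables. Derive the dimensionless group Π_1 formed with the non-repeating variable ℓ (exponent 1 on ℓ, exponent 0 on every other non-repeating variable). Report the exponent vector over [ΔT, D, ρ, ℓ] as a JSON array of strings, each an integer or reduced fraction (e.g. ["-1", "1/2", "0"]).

Dimensional matrix (L×Θ×M by ΔT×D×ρ×ℓ):
  L: [ 0  1 -3  1]
  Θ: [ 1  0  0  0]
  M: [ 0  0  1  0]
RREF → pivots at {ΔT,D,ρ} ⇒ r = 3
Repeat: ΔT,D,ρ; free: ℓ
RREF:
  r0: [   1    0    0    0]
  r1: [   0    1    0    1]
  r2: [   0    0    1    0]
Fix exponent of ℓ at 1; solve each RREF row for its pivot's exponent:
  r0: exp(ΔT) + (0)·1 = 0 ⇒ exp(ΔT) = 0
  r1: exp(D) + (1)·1 = 0 ⇒ exp(D) = -1
  r2: exp(ρ) + (0)·1 = 0 ⇒ exp(ρ) = 0
Π_1 = D^-1 · ℓ

["0", "-1", "0", "1"]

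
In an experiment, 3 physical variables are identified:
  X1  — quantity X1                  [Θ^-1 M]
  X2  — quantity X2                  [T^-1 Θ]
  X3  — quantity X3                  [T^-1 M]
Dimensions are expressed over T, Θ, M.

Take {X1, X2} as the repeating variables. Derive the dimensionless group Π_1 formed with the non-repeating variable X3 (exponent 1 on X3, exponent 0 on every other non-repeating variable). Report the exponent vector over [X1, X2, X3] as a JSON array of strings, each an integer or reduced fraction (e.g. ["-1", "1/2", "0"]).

Write exponents as rows T,Θ,M / cols X1,X2,X3:
  T: [ 0 -1 -1]
  Θ: [-1  1  0]
  M: [ 1  0  1]
RREF → pivots at {X1,X2} ⇒ r = 2
Pivot set = {X1,X2}, free = {X3}
RREF:
  r0: [   1    0    1]
  r1: [   0    1    1]
  r2: [   0    0    0]
Fix exponent of X3 at 1; solve each RREF row for its pivot's exponent:
  r0: exp(X1) + (1)·1 = 0 ⇒ exp(X1) = -1
  r1: exp(X2) + (1)·1 = 0 ⇒ exp(X2) = -1
Π_1 = X1^-1 · X2^-1 · X3

["-1", "-1", "1"]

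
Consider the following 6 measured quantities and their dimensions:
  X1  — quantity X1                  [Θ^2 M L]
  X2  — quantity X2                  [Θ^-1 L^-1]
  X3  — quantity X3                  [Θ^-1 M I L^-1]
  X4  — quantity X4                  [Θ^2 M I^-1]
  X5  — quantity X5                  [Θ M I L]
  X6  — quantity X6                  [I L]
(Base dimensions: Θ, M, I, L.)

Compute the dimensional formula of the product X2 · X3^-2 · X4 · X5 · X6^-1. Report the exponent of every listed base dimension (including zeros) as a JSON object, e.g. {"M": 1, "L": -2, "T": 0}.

{"Θ": 4, "M": 0, "I": -3, "L": 1}

Dimensional matrix (Θ×M×I×L by X1×X2×X3×X4×X5×X6):
  Θ: [ 2 -1 -1  2  1  0]
  M: [ 1  0  1  1  1  0]
  I: [ 0  0  1 -1  1  1]
  L: [ 1 -1 -1  0  1  1]
  [Θ]: (1)·-1+(-2)·-1+(1)·2+(1)·1+(-1)·0 = 4
  [M]: (1)·0+(-2)·1+(1)·1+(1)·1+(-1)·0 = 0
  [I]: (1)·0+(-2)·1+(1)·-1+(1)·1+(-1)·1 = -3
  [L]: (1)·-1+(-2)·-1+(1)·0+(1)·1+(-1)·1 = 1
⇒ Θ^4 I^-3 L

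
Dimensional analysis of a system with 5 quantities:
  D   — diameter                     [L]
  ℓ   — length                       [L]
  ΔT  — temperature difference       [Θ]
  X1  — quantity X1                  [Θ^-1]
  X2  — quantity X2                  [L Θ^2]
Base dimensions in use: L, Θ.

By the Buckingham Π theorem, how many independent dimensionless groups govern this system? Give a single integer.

Dimensional matrix (L×Θ by D×ℓ×ΔT×X1×X2):
  L: [ 1  1  0  0  1]
  Θ: [ 0  0  1 -1  2]
Echelon form has 2 nonzero rows (pivots: D,ΔT)
Π count = n − r = 5 − 2 = 3

3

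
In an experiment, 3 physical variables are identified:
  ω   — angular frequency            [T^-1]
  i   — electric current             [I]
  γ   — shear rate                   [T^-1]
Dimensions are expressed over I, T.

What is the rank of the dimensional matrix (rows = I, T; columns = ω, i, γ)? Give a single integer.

Write exponents as rows I,T / cols ω,i,γ:
  I: [ 0  1  0]
  T: [-1  0 -1]
Echelon form has 2 nonzero rows (pivots: ω,i)

2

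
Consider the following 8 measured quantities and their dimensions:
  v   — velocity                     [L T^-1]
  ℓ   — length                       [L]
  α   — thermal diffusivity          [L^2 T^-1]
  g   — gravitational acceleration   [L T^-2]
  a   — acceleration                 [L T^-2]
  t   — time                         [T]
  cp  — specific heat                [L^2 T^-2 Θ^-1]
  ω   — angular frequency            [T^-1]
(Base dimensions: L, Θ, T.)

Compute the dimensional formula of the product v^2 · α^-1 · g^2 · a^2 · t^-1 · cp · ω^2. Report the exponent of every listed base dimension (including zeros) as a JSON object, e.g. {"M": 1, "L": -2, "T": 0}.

{"L": 6, "Θ": -1, "T": -14}

Dimensional matrix (L×Θ×T by v×ℓ×α×g×a×t×cp×ω):
  L: [ 1  1  2  1  1  0  2  0]
  Θ: [ 0  0  0  0  0  0 -1  0]
  T: [-1  0 -1 -2 -2  1 -2 -1]
  [L]: (2)·1+(-1)·2+(2)·1+(2)·1+(-1)·0+(1)·2+(2)·0 = 6
  [Θ]: (2)·0+(-1)·0+(2)·0+(2)·0+(-1)·0+(1)·-1+(2)·0 = -1
  [T]: (2)·-1+(-1)·-1+(2)·-2+(2)·-2+(-1)·1+(1)·-2+(2)·-1 = -14
⇒ L^6 Θ^-1 T^-14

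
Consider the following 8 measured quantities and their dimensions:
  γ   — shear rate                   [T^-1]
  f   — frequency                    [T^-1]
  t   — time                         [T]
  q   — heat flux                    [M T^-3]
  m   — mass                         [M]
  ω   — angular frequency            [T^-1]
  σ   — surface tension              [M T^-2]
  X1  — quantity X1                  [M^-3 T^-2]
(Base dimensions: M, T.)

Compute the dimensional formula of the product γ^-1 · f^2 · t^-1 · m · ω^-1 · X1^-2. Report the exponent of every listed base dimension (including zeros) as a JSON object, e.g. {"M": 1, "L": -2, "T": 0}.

Dimensional matrix (M×T by γ×f×t×q×m×ω×σ×X1):
  M: [ 0  0  0  1  1  0  1 -3]
  T: [-1 -1  1 -3  0 -1 -2 -2]
  [M]: (-1)·0+(2)·0+(-1)·0+(1)·1+(-1)·0+(-2)·-3 = 7
  [T]: (-1)·-1+(2)·-1+(-1)·1+(1)·0+(-1)·-1+(-2)·-2 = 3
⇒ M^7 T^3

{"M": 7, "T": 3}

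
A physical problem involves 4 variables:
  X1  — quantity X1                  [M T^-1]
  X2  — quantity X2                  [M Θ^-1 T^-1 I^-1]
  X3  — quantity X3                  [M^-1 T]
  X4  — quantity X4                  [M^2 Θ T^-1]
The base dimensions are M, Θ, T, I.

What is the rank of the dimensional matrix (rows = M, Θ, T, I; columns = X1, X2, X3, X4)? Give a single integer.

3

Exponent matrix [M,Θ,T,I] × [X1,X2,X3,X4]:
  M: [ 1  1 -1  2]
  Θ: [ 0 -1  0  1]
  T: [-1 -1  1 -1]
  I: [ 0 -1  0  0]
RREF → pivots at {X1,X2,X4} ⇒ r = 3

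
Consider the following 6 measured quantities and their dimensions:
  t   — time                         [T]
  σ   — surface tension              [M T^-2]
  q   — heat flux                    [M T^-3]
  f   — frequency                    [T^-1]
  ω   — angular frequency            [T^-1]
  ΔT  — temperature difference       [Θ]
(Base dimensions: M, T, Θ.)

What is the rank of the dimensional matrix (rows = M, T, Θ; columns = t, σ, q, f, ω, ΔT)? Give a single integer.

Exponent matrix [M,T,Θ] × [t,σ,q,f,ω,ΔT]:
  M: [ 0  1  1  0  0  0]
  T: [ 1 -2 -3 -1 -1  0]
  Θ: [ 0  0  0  0  0  1]
RREF → pivots at {t,σ,ΔT} ⇒ r = 3

3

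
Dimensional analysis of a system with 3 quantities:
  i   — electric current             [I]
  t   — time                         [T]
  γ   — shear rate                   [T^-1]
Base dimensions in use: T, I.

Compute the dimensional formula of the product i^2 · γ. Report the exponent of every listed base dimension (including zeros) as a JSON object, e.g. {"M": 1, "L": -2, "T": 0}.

Dimensional matrix (T×I by i×t×γ):
  T: [ 0  1 -1]
  I: [ 1  0  0]
  [T]: (2)·0+(1)·-1 = -1
  [I]: (2)·1+(1)·0 = 2
⇒ T^-1 I^2

{"T": -1, "I": 2}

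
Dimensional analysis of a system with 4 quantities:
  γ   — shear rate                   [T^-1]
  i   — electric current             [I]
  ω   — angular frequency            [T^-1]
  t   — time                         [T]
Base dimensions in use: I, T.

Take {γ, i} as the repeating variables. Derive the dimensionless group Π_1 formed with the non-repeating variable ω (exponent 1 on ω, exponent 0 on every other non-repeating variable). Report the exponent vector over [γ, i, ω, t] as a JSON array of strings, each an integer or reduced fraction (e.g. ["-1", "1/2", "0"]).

["-1", "0", "1", "0"]

Write exponents as rows I,T / cols γ,i,ω,t:
  I: [ 0  1  0  0]
  T: [-1  0 -1  1]
RREF → pivots at {γ,i} ⇒ r = 2
Repeat: γ,i; free: ω,t
RREF:
  r0: [   1    0    1   -1]
  r1: [   0    1    0    0]
Fix exponent of ω at 1, t at 0; solve each RREF row for its pivot's exponent:
  r0: exp(γ) + (1)·1 = 0 ⇒ exp(γ) = -1
  r1: exp(i) + (0)·1 = 0 ⇒ exp(i) = 0
Π_1 = γ^-1 · ω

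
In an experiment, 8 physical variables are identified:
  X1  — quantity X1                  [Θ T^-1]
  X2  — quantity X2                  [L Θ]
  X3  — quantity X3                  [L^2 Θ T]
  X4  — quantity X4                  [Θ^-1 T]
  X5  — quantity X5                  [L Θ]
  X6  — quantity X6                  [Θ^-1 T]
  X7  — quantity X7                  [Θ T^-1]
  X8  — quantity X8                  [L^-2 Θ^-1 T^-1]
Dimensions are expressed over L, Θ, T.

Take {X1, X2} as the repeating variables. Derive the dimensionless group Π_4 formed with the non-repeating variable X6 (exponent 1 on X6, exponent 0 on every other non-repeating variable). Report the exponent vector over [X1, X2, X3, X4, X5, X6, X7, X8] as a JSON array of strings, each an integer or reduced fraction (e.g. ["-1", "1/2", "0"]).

Dimensional matrix (L×Θ×T by X1×X2×X3×X4×X5×X6×X7×X8):
  L: [ 0  1  2  0  1  0  0 -2]
  Θ: [ 1  1  1 -1  1 -1  1 -1]
  T: [-1  0  1  1  0  1 -1 -1]
Row reduction gives pivot columns X1,X2; rank = 2
Repeat: X1,X2; free: X3,X4,X5,X6,X7,X8
RREF:
  r0: [   1    0   -1   -1    0   -1    1    1]
  r1: [   0    1    2    0    1    0    0   -2]
  r2: [   0    0    0    0    0    0    0    0]
Fix exponent of X6 at 1, X3 at 0, X4 at 0, X5 at 0, X7 at 0, X8 at 0; solve each RREF row for its pivot's exponent:
  r0: exp(X1) + (-1)·1 = 0 ⇒ exp(X1) = 1
  r1: exp(X2) + (0)·1 = 0 ⇒ exp(X2) = 0
Π_4 = X1 · X6

["1", "0", "0", "0", "0", "1", "0", "0"]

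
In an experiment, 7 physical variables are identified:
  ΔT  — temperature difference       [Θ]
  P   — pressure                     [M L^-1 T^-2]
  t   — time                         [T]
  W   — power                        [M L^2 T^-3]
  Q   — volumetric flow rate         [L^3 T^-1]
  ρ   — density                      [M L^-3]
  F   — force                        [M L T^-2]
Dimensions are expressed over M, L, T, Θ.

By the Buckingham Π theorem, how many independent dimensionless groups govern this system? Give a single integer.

3

Exponent matrix [M,L,T,Θ] × [ΔT,P,t,W,Q,ρ,F]:
  M: [ 0  1  0  1  0  1  1]
  L: [ 0 -1  0  2  3 -3  1]
  T: [ 0 -2  1 -3 -1  0 -2]
  Θ: [ 1  0  0  0  0  0  0]
RREF → pivots at {ΔT,P,t,W} ⇒ r = 4
n=7, r=4 ⇒ 3 dimensionless groups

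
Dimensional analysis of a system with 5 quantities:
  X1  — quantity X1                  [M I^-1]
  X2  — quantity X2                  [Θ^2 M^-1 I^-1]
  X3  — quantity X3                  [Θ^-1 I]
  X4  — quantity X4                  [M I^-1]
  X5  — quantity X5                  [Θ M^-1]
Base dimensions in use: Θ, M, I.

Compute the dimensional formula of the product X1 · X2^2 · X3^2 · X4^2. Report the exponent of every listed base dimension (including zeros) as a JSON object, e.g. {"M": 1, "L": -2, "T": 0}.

{"Θ": 2, "M": 1, "I": -3}

Write exponents as rows Θ,M,I / cols X1,X2,X3,X4,X5:
  Θ: [ 0  2 -1  0  1]
  M: [ 1 -1  0  1 -1]
  I: [-1 -1  1 -1  0]
  [Θ]: (1)·0+(2)·2+(2)·-1+(2)·0 = 2
  [M]: (1)·1+(2)·-1+(2)·0+(2)·1 = 1
  [I]: (1)·-1+(2)·-1+(2)·1+(2)·-1 = -3
⇒ Θ^2 M I^-3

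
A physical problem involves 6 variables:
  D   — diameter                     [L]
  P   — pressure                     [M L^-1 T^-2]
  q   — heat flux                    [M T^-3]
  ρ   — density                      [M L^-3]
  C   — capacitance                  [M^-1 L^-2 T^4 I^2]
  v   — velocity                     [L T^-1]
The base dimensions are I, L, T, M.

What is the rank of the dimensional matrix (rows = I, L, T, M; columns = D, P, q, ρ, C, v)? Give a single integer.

Write exponents as rows I,L,T,M / cols D,P,q,ρ,C,v:
  I: [ 0  0  0  0  2  0]
  L: [ 1 -1  0 -3 -2  1]
  T: [ 0 -2 -3  0  4 -1]
  M: [ 0  1  1  1 -1  0]
RREF → pivots at {D,P,q,C} ⇒ r = 4

4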